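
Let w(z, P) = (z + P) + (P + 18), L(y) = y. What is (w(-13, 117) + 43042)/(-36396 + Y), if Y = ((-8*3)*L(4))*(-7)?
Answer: -63/52 ≈ -1.2115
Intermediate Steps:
Y = 672 (Y = (-8*3*4)*(-7) = -24*4*(-7) = -96*(-7) = 672)
w(z, P) = 18 + z + 2*P (w(z, P) = (P + z) + (18 + P) = 18 + z + 2*P)
(w(-13, 117) + 43042)/(-36396 + Y) = ((18 - 13 + 2*117) + 43042)/(-36396 + 672) = ((18 - 13 + 234) + 43042)/(-35724) = (239 + 43042)*(-1/35724) = 43281*(-1/35724) = -63/52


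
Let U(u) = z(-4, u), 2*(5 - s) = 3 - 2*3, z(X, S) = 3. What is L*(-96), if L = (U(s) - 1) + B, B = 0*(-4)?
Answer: -192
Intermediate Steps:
s = 13/2 (s = 5 - (3 - 2*3)/2 = 5 - (3 - 6)/2 = 5 - 1/2*(-3) = 5 + 3/2 = 13/2 ≈ 6.5000)
U(u) = 3
B = 0
L = 2 (L = (3 - 1) + 0 = 2 + 0 = 2)
L*(-96) = 2*(-96) = -192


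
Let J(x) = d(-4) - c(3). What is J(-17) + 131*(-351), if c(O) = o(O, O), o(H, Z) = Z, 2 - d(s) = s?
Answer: -45978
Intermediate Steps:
d(s) = 2 - s
c(O) = O
J(x) = 3 (J(x) = (2 - 1*(-4)) - 1*3 = (2 + 4) - 3 = 6 - 3 = 3)
J(-17) + 131*(-351) = 3 + 131*(-351) = 3 - 45981 = -45978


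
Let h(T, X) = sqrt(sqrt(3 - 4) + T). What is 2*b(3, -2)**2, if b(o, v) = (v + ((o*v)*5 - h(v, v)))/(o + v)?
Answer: 2*(32 + sqrt(-2 + I))**2 ≈ 2088.0 + 188.28*I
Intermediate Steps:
h(T, X) = sqrt(I + T) (h(T, X) = sqrt(sqrt(-1) + T) = sqrt(I + T))
b(o, v) = (v - sqrt(I + v) + 5*o*v)/(o + v) (b(o, v) = (v + ((o*v)*5 - sqrt(I + v)))/(o + v) = (v + (5*o*v - sqrt(I + v)))/(o + v) = (v + (-sqrt(I + v) + 5*o*v))/(o + v) = (v - sqrt(I + v) + 5*o*v)/(o + v))
2*b(3, -2)**2 = 2*((-2 - sqrt(I - 2) + 5*3*(-2))/(3 - 2))**2 = 2*((-2 - sqrt(-2 + I) - 30)/1)**2 = 2*(1*(-32 - sqrt(-2 + I)))**2 = 2*(-32 - sqrt(-2 + I))**2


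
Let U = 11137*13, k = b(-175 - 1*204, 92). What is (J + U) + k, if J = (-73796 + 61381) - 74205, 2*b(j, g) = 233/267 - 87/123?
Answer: 636689372/10947 ≈ 58161.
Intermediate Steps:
b(j, g) = 905/10947 (b(j, g) = (233/267 - 87/123)/2 = (233*(1/267) - 87*1/123)/2 = (233/267 - 29/41)/2 = (½)*(1810/10947) = 905/10947)
J = -86620 (J = -12415 - 74205 = -86620)
k = 905/10947 ≈ 0.082671
U = 144781
(J + U) + k = (-86620 + 144781) + 905/10947 = 58161 + 905/10947 = 636689372/10947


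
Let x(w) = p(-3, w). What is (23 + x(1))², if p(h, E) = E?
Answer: 576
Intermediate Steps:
x(w) = w
(23 + x(1))² = (23 + 1)² = 24² = 576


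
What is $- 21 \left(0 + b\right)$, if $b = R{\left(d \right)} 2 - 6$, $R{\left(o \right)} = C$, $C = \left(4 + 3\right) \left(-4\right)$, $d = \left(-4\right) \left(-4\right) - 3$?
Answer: $1302$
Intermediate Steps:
$d = 13$ ($d = 16 - 3 = 13$)
$C = -28$ ($C = 7 \left(-4\right) = -28$)
$R{\left(o \right)} = -28$
$b = -62$ ($b = \left(-28\right) 2 - 6 = -56 - 6 = -62$)
$- 21 \left(0 + b\right) = - 21 \left(0 - 62\right) = \left(-21\right) \left(-62\right) = 1302$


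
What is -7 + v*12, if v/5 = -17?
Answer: -1027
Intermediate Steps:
v = -85 (v = 5*(-17) = -85)
-7 + v*12 = -7 - 85*12 = -7 - 1020 = -1027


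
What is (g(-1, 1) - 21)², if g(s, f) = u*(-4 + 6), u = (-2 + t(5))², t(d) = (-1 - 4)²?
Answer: 1075369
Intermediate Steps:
t(d) = 25 (t(d) = (-5)² = 25)
u = 529 (u = (-2 + 25)² = 23² = 529)
g(s, f) = 1058 (g(s, f) = 529*(-4 + 6) = 529*2 = 1058)
(g(-1, 1) - 21)² = (1058 - 21)² = 1037² = 1075369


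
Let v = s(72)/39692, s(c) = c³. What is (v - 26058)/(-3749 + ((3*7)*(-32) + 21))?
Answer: 11749101/1984600 ≈ 5.9201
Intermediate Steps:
v = 93312/9923 (v = 72³/39692 = 373248*(1/39692) = 93312/9923 ≈ 9.4036)
(v - 26058)/(-3749 + ((3*7)*(-32) + 21)) = (93312/9923 - 26058)/(-3749 + ((3*7)*(-32) + 21)) = -258480222/(9923*(-3749 + (21*(-32) + 21))) = -258480222/(9923*(-3749 + (-672 + 21))) = -258480222/(9923*(-3749 - 651)) = -258480222/9923/(-4400) = -258480222/9923*(-1/4400) = 11749101/1984600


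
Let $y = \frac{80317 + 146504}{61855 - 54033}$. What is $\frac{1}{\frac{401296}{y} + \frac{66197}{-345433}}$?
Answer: $\frac{11193065499}{154896788232337} \approx 7.2261 \cdot 10^{-5}$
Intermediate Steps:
$y = \frac{226821}{7822} \approx 28.998$
$\frac{1}{\frac{401296}{y} + \frac{66197}{-345433}} = \frac{1}{\frac{401296}{\frac{226821}{7822}} + \frac{66197}{-345433}} = \frac{1}{401296 \cdot \frac{7822}{226821} + 66197 \left(- \frac{1}{345433}\right)} = \frac{1}{\frac{448419616}{32403} - \frac{66197}{345433}} = \frac{1}{\frac{154896788232337}{11193065499}} = \frac{11193065499}{154896788232337}$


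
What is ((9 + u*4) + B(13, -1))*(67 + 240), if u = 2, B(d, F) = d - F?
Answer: 9517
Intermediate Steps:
((9 + u*4) + B(13, -1))*(67 + 240) = ((9 + 2*4) + (13 - 1*(-1)))*(67 + 240) = ((9 + 8) + (13 + 1))*307 = (17 + 14)*307 = 31*307 = 9517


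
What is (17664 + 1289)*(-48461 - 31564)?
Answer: -1516713825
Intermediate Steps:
(17664 + 1289)*(-48461 - 31564) = 18953*(-80025) = -1516713825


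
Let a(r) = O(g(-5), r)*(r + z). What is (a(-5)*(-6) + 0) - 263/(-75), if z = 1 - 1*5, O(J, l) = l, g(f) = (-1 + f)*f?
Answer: -19987/75 ≈ -266.49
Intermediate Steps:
g(f) = f*(-1 + f)
z = -4 (z = 1 - 5 = -4)
a(r) = r*(-4 + r) (a(r) = r*(r - 4) = r*(-4 + r))
(a(-5)*(-6) + 0) - 263/(-75) = (-5*(-4 - 5)*(-6) + 0) - 263/(-75) = (-5*(-9)*(-6) + 0) - 263*(-1/75) = (45*(-6) + 0) + 263/75 = (-270 + 0) + 263/75 = -270 + 263/75 = -19987/75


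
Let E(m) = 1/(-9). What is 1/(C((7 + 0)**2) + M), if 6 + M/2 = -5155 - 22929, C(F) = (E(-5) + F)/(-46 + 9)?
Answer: -333/18708380 ≈ -1.7799e-5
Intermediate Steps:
E(m) = -1/9
C(F) = 1/333 - F/37 (C(F) = (-1/9 + F)/(-46 + 9) = (-1/9 + F)/(-37) = (-1/9 + F)*(-1/37) = 1/333 - F/37)
M = -56180 (M = -12 + 2*(-5155 - 22929) = -12 + 2*(-28084) = -12 - 56168 = -56180)
1/(C((7 + 0)**2) + M) = 1/((1/333 - (7 + 0)**2/37) - 56180) = 1/((1/333 - 1/37*7**2) - 56180) = 1/((1/333 - 1/37*49) - 56180) = 1/((1/333 - 49/37) - 56180) = 1/(-440/333 - 56180) = 1/(-18708380/333) = -333/18708380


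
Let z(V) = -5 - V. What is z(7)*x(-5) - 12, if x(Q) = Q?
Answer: 48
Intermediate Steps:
z(7)*x(-5) - 12 = (-5 - 1*7)*(-5) - 12 = (-5 - 7)*(-5) - 12 = -12*(-5) - 12 = 60 - 12 = 48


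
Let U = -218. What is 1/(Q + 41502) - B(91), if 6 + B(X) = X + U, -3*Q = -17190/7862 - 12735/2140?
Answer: 9287438308943/69830350575 ≈ 133.00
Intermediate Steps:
Q = 4563639/1682468 (Q = -(-17190/7862 - 12735/2140)/3 = -(-17190*1/7862 - 12735*1/2140)/3 = -(-8595/3931 - 2547/428)/3 = -⅓*(-13690917/1682468) = 4563639/1682468 ≈ 2.7125)
B(X) = -224 + X (B(X) = -6 + (X - 218) = -6 + (-218 + X) = -224 + X)
1/(Q + 41502) - B(91) = 1/(4563639/1682468 + 41502) - (-224 + 91) = 1/(69830350575/1682468) - 1*(-133) = 1682468/69830350575 + 133 = 9287438308943/69830350575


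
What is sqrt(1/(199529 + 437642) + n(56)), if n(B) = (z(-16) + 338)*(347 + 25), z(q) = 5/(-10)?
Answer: sqrt(50971653191544721)/637171 ≈ 354.33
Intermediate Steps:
z(q) = -1/2 (z(q) = 5*(-1/10) = -1/2)
n(B) = 125550 (n(B) = (-1/2 + 338)*(347 + 25) = (675/2)*372 = 125550)
sqrt(1/(199529 + 437642) + n(56)) = sqrt(1/(199529 + 437642) + 125550) = sqrt(1/637171 + 125550) = sqrt(79996819051/637171) = sqrt(50971653191544721)/637171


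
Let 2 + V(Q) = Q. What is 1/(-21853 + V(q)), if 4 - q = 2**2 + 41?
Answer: -1/21896 ≈ -4.5670e-5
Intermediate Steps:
q = -41 (q = 4 - (2**2 + 41) = 4 - (4 + 41) = 4 - 1*45 = 4 - 45 = -41)
V(Q) = -2 + Q
1/(-21853 + V(q)) = 1/(-21853 + (-2 - 41)) = 1/(-21853 - 43) = 1/(-21896) = -1/21896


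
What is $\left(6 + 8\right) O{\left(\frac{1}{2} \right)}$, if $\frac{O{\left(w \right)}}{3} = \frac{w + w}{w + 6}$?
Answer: $\frac{84}{13} \approx 6.4615$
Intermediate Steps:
$O{\left(w \right)} = \frac{6 w}{6 + w}$ ($O{\left(w \right)} = 3 \frac{w + w}{w + 6} = 3 \frac{2 w}{6 + w} = \frac{6 w}{6 + w}$)
$\left(6 + 8\right) O{\left(\frac{1}{2} \right)} = \left(6 + 8\right) \frac{6}{2 \left(6 + \frac{1}{2}\right)} = 14 \cdot 6 \cdot \frac{1}{2} \frac{1}{6 + \frac{1}{2}} = 14 \cdot 6 \cdot \frac{1}{2} \frac{1}{\frac{13}{2}} = 14 \cdot 6 \cdot \frac{1}{2} \cdot \frac{2}{13} = 14 \cdot \frac{6}{13} = \frac{84}{13}$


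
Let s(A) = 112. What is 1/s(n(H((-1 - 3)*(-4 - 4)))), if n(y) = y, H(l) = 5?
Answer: 1/112 ≈ 0.0089286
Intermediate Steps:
1/s(n(H((-1 - 3)*(-4 - 4)))) = 1/112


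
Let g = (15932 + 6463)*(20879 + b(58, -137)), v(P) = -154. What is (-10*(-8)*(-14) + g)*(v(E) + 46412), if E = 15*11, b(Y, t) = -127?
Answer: 21497939219360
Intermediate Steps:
E = 165
g = 464741040 (g = (15932 + 6463)*(20879 - 127) = 22395*20752 = 464741040)
(-10*(-8)*(-14) + g)*(v(E) + 46412) = (-10*(-8)*(-14) + 464741040)*(-154 + 46412) = (80*(-14) + 464741040)*46258 = (-1120 + 464741040)*46258 = 464739920*46258 = 21497939219360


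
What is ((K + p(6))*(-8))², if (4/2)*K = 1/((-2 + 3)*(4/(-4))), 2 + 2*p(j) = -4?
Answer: 784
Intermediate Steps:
p(j) = -3 (p(j) = -1 + (½)*(-4) = -1 - 2 = -3)
K = -½ (K = 1/(2*(((-2 + 3)*(4/(-4))))) = 1/(2*((1*(4*(-¼))))) = 1/(2*((1*(-1)))) = (½)/(-1) = (½)*(-1) = -½ ≈ -0.50000)
((K + p(6))*(-8))² = ((-½ - 3)*(-8))² = (-7/2*(-8))² = 28² = 784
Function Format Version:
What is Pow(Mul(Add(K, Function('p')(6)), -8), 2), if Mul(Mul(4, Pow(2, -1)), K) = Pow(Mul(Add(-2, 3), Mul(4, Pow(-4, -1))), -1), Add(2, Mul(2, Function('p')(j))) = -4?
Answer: 784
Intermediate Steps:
Function('p')(j) = -3 (Function('p')(j) = Add(-1, Mul(Rational(1, 2), -4)) = Add(-1, -2) = -3)
K = Rational(-1, 2) (K = Mul(Rational(1, 2), Pow(Mul(Add(-2, 3), Mul(4, Pow(-4, -1))), -1)) = Mul(Rational(1, 2), Pow(Mul(1, Mul(4, Rational(-1, 4))), -1)) = Mul(Rational(1, 2), Pow(Mul(1, -1), -1)) = Mul(Rational(1, 2), Pow(-1, -1)) = Mul(Rational(1, 2), -1) = Rational(-1, 2) ≈ -0.50000)
Pow(Mul(Add(K, Function('p')(6)), -8), 2) = Pow(Mul(Add(Rational(-1, 2), -3), -8), 2) = Pow(Mul(Rational(-7, 2), -8), 2) = Pow(28, 2) = 784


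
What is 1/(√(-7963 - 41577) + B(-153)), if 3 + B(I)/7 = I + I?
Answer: -2163/4728109 - 2*I*√12385/4728109 ≈ -0.00045748 - 4.7075e-5*I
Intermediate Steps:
B(I) = -21 + 14*I (B(I) = -21 + 7*(I + I) = -21 + 7*(2*I) = -21 + 14*I)
1/(√(-7963 - 41577) + B(-153)) = 1/(√(-7963 - 41577) + (-21 + 14*(-153))) = 1/(√(-49540) + (-21 - 2142)) = 1/(2*I*√12385 - 2163) = 1/(-2163 + 2*I*√12385)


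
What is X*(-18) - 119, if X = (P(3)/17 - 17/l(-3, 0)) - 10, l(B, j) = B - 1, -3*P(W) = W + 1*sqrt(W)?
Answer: -491/34 + 6*sqrt(3)/17 ≈ -13.830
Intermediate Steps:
P(W) = -W/3 - sqrt(W)/3 (P(W) = -(W + 1*sqrt(W))/3 = -(W + sqrt(W))/3 = -W/3 - sqrt(W)/3)
l(B, j) = -1 + B
X = -395/68 - sqrt(3)/51 (X = ((-1/3*3 - sqrt(3)/3)/17 - 17/(-1 - 3)) - 10 = ((-1 - sqrt(3)/3)*(1/17) - 17/(-4)) - 10 = ((-1/17 - sqrt(3)/51) - 17*(-1/4)) - 10 = ((-1/17 - sqrt(3)/51) + 17/4) - 10 = (285/68 - sqrt(3)/51) - 10 = -395/68 - sqrt(3)/51 ≈ -5.8428)
X*(-18) - 119 = (-395/68 - sqrt(3)/51)*(-18) - 119 = (3555/34 + 6*sqrt(3)/17) - 119 = -491/34 + 6*sqrt(3)/17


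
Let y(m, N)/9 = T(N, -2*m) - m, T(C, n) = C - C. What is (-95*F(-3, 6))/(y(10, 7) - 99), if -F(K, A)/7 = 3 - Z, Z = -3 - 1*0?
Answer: -190/9 ≈ -21.111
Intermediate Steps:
T(C, n) = 0
Z = -3 (Z = -3 + 0 = -3)
y(m, N) = -9*m (y(m, N) = 9*(0 - m) = 9*(-m) = -9*m)
F(K, A) = -42 (F(K, A) = -7*(3 - 1*(-3)) = -7*(3 + 3) = -7*6 = -42)
(-95*F(-3, 6))/(y(10, 7) - 99) = (-95*(-42))/(-9*10 - 99) = 3990/(-90 - 99) = 3990/(-189) = 3990*(-1/189) = -190/9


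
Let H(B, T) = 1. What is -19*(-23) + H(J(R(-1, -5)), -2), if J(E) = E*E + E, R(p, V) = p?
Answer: 438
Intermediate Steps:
J(E) = E + E**2 (J(E) = E**2 + E = E + E**2)
-19*(-23) + H(J(R(-1, -5)), -2) = -19*(-23) + 1 = 437 + 1 = 438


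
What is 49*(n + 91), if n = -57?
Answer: 1666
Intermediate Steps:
49*(n + 91) = 49*(-57 + 91) = 49*34 = 1666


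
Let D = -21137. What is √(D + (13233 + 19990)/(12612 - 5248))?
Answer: I*√286495766445/3682 ≈ 145.37*I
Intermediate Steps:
√(D + (13233 + 19990)/(12612 - 5248)) = √(-21137 + (13233 + 19990)/(12612 - 5248)) = √(-21137 + 33223/7364) = √(-155619645/7364) = I*√286495766445/3682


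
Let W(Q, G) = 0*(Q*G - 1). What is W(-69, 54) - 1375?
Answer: -1375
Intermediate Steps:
W(Q, G) = 0 (W(Q, G) = 0*(G*Q - 1) = 0*(-1 + G*Q) = 0)
W(-69, 54) - 1375 = 0 - 1375 = -1375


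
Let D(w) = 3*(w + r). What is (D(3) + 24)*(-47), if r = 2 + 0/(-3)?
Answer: -1833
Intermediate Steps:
r = 2 (r = 2 + 0*(-⅓) = 2 + 0 = 2)
D(w) = 6 + 3*w (D(w) = 3*(w + 2) = 3*(2 + w) = 6 + 3*w)
(D(3) + 24)*(-47) = ((6 + 3*3) + 24)*(-47) = ((6 + 9) + 24)*(-47) = (15 + 24)*(-47) = 39*(-47) = -1833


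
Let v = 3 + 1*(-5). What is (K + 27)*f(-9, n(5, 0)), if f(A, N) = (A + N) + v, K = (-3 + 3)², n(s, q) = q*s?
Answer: -297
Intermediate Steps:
K = 0 (K = 0² = 0)
v = -2 (v = 3 - 5 = -2)
f(A, N) = -2 + A + N (f(A, N) = (A + N) - 2 = -2 + A + N)
(K + 27)*f(-9, n(5, 0)) = (0 + 27)*(-2 - 9 + 0*5) = 27*(-2 - 9 + 0) = 27*(-11) = -297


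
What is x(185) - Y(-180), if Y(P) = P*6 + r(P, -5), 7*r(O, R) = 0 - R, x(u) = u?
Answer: 8850/7 ≈ 1264.3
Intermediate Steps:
r(O, R) = -R/7 (r(O, R) = (0 - R)/7 = (-R)/7 = -R/7)
Y(P) = 5/7 + 6*P (Y(P) = P*6 - 1/7*(-5) = 6*P + 5/7 = 5/7 + 6*P)
x(185) - Y(-180) = 185 - (5/7 + 6*(-180)) = 185 - (5/7 - 1080) = 185 - 1*(-7555/7) = 185 + 7555/7 = 8850/7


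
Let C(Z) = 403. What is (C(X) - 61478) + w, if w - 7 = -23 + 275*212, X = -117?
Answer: -2791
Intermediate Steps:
w = 58284 (w = 7 + (-23 + 275*212) = 7 + (-23 + 58300) = 7 + 58277 = 58284)
(C(X) - 61478) + w = (403 - 61478) + 58284 = -61075 + 58284 = -2791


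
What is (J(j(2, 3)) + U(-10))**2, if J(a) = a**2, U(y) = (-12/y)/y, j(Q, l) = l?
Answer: 49284/625 ≈ 78.854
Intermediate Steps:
U(y) = -12/y**2
(J(j(2, 3)) + U(-10))**2 = (3**2 - 12/(-10)**2)**2 = (9 - 12*1/100)**2 = (9 - 3/25)**2 = (222/25)**2 = 49284/625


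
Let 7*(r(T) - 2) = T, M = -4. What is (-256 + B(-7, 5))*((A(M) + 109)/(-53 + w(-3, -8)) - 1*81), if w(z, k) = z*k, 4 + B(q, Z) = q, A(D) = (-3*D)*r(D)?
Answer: 4626042/203 ≈ 22788.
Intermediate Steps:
r(T) = 2 + T/7
A(D) = -3*D*(2 + D/7) (A(D) = (-3*D)*(2 + D/7) = -3*D*(2 + D/7))
B(q, Z) = -4 + q
w(z, k) = k*z
(-256 + B(-7, 5))*((A(M) + 109)/(-53 + w(-3, -8)) - 1*81) = (-256 + (-4 - 7))*((-3/7*(-4)*(14 - 4) + 109)/(-53 - 8*(-3)) - 1*81) = (-256 - 11)*((-3/7*(-4)*10 + 109)/(-53 + 24) - 81) = -267*((120/7 + 109)/(-29) - 81) = -267*((883/7)*(-1/29) - 81) = -267*(-883/203 - 81) = -267*(-17326/203) = 4626042/203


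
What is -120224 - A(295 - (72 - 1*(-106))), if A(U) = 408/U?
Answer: -4688872/39 ≈ -1.2023e+5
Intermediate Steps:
-120224 - A(295 - (72 - 1*(-106))) = -120224 - 408/(295 - (72 - 1*(-106))) = -120224 - 408/(295 - (72 + 106)) = -120224 - 408/(295 - 1*178) = -120224 - 408/(295 - 178) = -120224 - 408/117 = -120224 - 1*136/39 = -120224 - 136/39 = -4688872/39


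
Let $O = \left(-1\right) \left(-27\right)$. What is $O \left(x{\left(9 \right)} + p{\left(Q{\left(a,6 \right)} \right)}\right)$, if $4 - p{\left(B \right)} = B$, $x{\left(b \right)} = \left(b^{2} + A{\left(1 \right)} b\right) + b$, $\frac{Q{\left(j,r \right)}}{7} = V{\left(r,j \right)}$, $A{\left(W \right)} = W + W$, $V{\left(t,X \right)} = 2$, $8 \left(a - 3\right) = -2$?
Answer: $2646$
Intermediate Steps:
$a = \frac{11}{4}$ ($a = 3 + \frac{1}{8} \left(-2\right) = 3 - \frac{1}{4} = \frac{11}{4} \approx 2.75$)
$A{\left(W \right)} = 2 W$
$Q{\left(j,r \right)} = 14$ ($Q{\left(j,r \right)} = 7 \cdot 2 = 14$)
$x{\left(b \right)} = b^{2} + 3 b$ ($x{\left(b \right)} = \left(b^{2} + 2 \cdot 1 b\right) + b = \left(b^{2} + 2 b\right) + b = b^{2} + 3 b$)
$O = 27$
$p{\left(B \right)} = 4 - B$
$O \left(x{\left(9 \right)} + p{\left(Q{\left(a,6 \right)} \right)}\right) = 27 \left(9 \left(3 + 9\right) + \left(4 - 14\right)\right) = 27 \left(9 \cdot 12 + \left(4 - 14\right)\right) = 27 \left(108 - 10\right) = 27 \cdot 98 = 2646$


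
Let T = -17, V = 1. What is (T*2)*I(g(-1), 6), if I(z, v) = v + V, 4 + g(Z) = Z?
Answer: -238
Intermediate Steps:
g(Z) = -4 + Z
I(z, v) = 1 + v (I(z, v) = v + 1 = 1 + v)
(T*2)*I(g(-1), 6) = (-17*2)*(1 + 6) = -34*7 = -238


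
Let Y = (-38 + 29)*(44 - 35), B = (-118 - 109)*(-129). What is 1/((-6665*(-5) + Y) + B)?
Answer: 1/62527 ≈ 1.5993e-5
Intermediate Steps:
B = 29283 (B = -227*(-129) = 29283)
Y = -81 (Y = -9*9 = -81)
1/((-6665*(-5) + Y) + B) = 1/((-6665*(-5) - 81) + 29283) = 1/((-155*(-215) - 81) + 29283) = 1/((33325 - 81) + 29283) = 1/(33244 + 29283) = 1/62527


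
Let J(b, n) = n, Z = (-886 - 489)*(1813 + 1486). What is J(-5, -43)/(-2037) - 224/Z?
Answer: 195509663/9240086625 ≈ 0.021159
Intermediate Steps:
Z = -4536125 (Z = -1375*3299 = -4536125)
J(-5, -43)/(-2037) - 224/Z = -43/(-2037) - 224/(-4536125) = -43*(-1/2037) - 224*(-1/4536125) = 43/2037 + 224/4536125 = 195509663/9240086625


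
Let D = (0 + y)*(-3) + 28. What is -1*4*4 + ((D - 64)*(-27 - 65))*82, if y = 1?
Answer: 294200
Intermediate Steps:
D = 25 (D = (0 + 1)*(-3) + 28 = 1*(-3) + 28 = -3 + 28 = 25)
-1*4*4 + ((D - 64)*(-27 - 65))*82 = -1*4*4 + ((25 - 64)*(-27 - 65))*82 = -4*4 - 39*(-92)*82 = -16 + 3588*82 = -16 + 294216 = 294200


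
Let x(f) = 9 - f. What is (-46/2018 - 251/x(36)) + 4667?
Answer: 127395719/27243 ≈ 4676.3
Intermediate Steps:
(-46/2018 - 251/x(36)) + 4667 = (-46/2018 - 251/(9 - 1*36)) + 4667 = (-46*1/2018 - 251/(9 - 36)) + 4667 = (-23/1009 - 251/(-27)) + 4667 = (-23/1009 - 251*(-1/27)) + 4667 = (-23/1009 + 251/27) + 4667 = 252638/27243 + 4667 = 127395719/27243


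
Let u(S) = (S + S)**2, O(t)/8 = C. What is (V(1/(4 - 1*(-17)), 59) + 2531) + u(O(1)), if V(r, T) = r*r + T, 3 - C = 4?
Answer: 1255087/441 ≈ 2846.0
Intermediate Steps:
C = -1 (C = 3 - 1*4 = 3 - 4 = -1)
O(t) = -8 (O(t) = 8*(-1) = -8)
V(r, T) = T + r**2 (V(r, T) = r**2 + T = T + r**2)
u(S) = 4*S**2 (u(S) = (2*S)**2 = 4*S**2)
(V(1/(4 - 1*(-17)), 59) + 2531) + u(O(1)) = ((59 + (1/(4 - 1*(-17)))**2) + 2531) + 4*(-8)**2 = ((59 + (1/(4 + 17))**2) + 2531) + 4*64 = ((59 + (1/21)**2) + 2531) + 256 = ((59 + 1/441) + 2531) + 256 = (26020/441 + 2531) + 256 = 1142191/441 + 256 = 1255087/441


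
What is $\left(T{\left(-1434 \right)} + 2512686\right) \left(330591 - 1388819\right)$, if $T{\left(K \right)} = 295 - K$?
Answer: $-2660824356620$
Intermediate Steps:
$\left(T{\left(-1434 \right)} + 2512686\right) \left(330591 - 1388819\right) = \left(\left(295 - -1434\right) + 2512686\right) \left(330591 - 1388819\right) = \left(\left(295 + 1434\right) + 2512686\right) \left(-1058228\right) = \left(1729 + 2512686\right) \left(-1058228\right) = 2514415 \left(-1058228\right) = -2660824356620$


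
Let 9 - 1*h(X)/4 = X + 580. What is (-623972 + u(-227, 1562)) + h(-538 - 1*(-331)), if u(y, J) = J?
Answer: -623866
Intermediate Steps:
h(X) = -2284 - 4*X (h(X) = 36 - 4*(X + 580) = 36 - 4*(580 + X) = 36 + (-2320 - 4*X) = -2284 - 4*X)
(-623972 + u(-227, 1562)) + h(-538 - 1*(-331)) = (-623972 + 1562) + (-2284 - 4*(-538 - 1*(-331))) = -622410 + (-2284 - 4*(-538 + 331)) = -622410 + (-2284 - 4*(-207)) = -622410 + (-2284 + 828) = -622410 - 1456 = -623866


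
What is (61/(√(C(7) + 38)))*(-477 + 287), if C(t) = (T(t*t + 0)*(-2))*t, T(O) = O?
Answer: 5795*I*√2/18 ≈ 455.3*I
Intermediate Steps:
C(t) = -2*t³ (C(t) = ((t*t + 0)*(-2))*t = ((t² + 0)*(-2))*t = (t²*(-2))*t = (-2*t²)*t = -2*t³)
(61/(√(C(7) + 38)))*(-477 + 287) = (61/(√(-2*7³ + 38)))*(-477 + 287) = (61/(√(-2*343 + 38)))*(-190) = (61/(√(-686 + 38)))*(-190) = (61/(√(-648)))*(-190) = (61/((18*I*√2)))*(-190) = (61*(-I*√2/36))*(-190) = -61*I*√2/36*(-190) = 5795*I*√2/18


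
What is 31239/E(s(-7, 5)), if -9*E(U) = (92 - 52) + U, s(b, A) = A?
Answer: -31239/5 ≈ -6247.8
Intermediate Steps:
E(U) = -40/9 - U/9 (E(U) = -((92 - 52) + U)/9 = -(40 + U)/9 = -40/9 - U/9)
31239/E(s(-7, 5)) = 31239/(-40/9 - ⅑*5) = 31239/(-40/9 - 5/9) = 31239/(-5) = 31239*(-⅕) = -31239/5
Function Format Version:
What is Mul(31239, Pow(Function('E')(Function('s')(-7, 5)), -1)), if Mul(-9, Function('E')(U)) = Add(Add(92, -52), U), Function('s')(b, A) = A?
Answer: Rational(-31239, 5) ≈ -6247.8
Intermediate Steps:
Function('E')(U) = Add(Rational(-40, 9), Mul(Rational(-1, 9), U)) (Function('E')(U) = Mul(Rational(-1, 9), Add(Add(92, -52), U)) = Mul(Rational(-1, 9), Add(40, U)) = Add(Rational(-40, 9), Mul(Rational(-1, 9), U)))
Mul(31239, Pow(Function('E')(Function('s')(-7, 5)), -1)) = Mul(31239, Pow(Add(Rational(-40, 9), Mul(Rational(-1, 9), 5)), -1)) = Mul(31239, Pow(Add(Rational(-40, 9), Rational(-5, 9)), -1)) = Mul(31239, Pow(-5, -1)) = Mul(31239, Rational(-1, 5)) = Rational(-31239, 5)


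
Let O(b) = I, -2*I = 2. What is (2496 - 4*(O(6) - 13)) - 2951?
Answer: -399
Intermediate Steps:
I = -1 (I = -1/2*2 = -1)
O(b) = -1
(2496 - 4*(O(6) - 13)) - 2951 = (2496 - 4*(-1 - 13)) - 2951 = (2496 - 4*(-14)) - 2951 = (2496 + 56) - 2951 = 2552 - 2951 = -399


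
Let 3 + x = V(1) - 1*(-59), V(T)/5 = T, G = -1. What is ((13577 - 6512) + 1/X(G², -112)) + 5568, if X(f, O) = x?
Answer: 770614/61 ≈ 12633.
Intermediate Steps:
V(T) = 5*T
x = 61 (x = -3 + (5*1 - 1*(-59)) = -3 + (5 + 59) = -3 + 64 = 61)
X(f, O) = 61
((13577 - 6512) + 1/X(G², -112)) + 5568 = ((13577 - 6512) + 1/61) + 5568 = (7065 + 1/61) + 5568 = 430966/61 + 5568 = 770614/61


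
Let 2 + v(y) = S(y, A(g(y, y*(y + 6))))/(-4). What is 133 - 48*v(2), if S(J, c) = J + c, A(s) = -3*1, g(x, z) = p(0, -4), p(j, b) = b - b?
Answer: 217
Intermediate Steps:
p(j, b) = 0
g(x, z) = 0
A(s) = -3
v(y) = -5/4 - y/4 (v(y) = -2 + (y - 3)/(-4) = -2 + (-3 + y)*(-1/4) = -2 + (3/4 - y/4) = -5/4 - y/4)
133 - 48*v(2) = 133 - 48*(-5/4 - 1/4*2) = 133 - 48*(-5/4 - 1/2) = 133 - 48*(-7/4) = 133 + 84 = 217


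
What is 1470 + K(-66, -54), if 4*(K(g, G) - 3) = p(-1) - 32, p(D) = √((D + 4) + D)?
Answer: 1465 + √2/4 ≈ 1465.4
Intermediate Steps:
p(D) = √(4 + 2*D) (p(D) = √((4 + D) + D) = √(4 + 2*D))
K(g, G) = -5 + √2/4 (K(g, G) = 3 + (√(4 + 2*(-1)) - 32)/4 = 3 + (√(4 - 2) - 32)/4 = 3 + (√2 - 32)/4 = 3 + (-32 + √2)/4 = 3 + (-8 + √2/4) = -5 + √2/4)
1470 + K(-66, -54) = 1470 + (-5 + √2/4) = 1465 + √2/4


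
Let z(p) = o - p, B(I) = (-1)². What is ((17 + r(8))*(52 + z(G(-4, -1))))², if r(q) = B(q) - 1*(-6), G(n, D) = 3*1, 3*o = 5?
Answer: 1478656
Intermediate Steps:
B(I) = 1
o = 5/3 (o = (⅓)*5 = 5/3 ≈ 1.6667)
G(n, D) = 3
r(q) = 7 (r(q) = 1 - 1*(-6) = 1 + 6 = 7)
z(p) = 5/3 - p
((17 + r(8))*(52 + z(G(-4, -1))))² = ((17 + 7)*(52 + (5/3 - 1*3)))² = (24*(52 + (5/3 - 3)))² = (24*(52 - 4/3))² = (24*(152/3))² = 1216² = 1478656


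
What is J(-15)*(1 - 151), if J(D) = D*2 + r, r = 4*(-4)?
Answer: 6900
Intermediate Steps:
r = -16
J(D) = -16 + 2*D (J(D) = D*2 - 16 = 2*D - 16 = -16 + 2*D)
J(-15)*(1 - 151) = (-16 + 2*(-15))*(1 - 151) = (-16 - 30)*(-150) = -46*(-150) = 6900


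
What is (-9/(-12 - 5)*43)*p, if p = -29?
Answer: -11223/17 ≈ -660.18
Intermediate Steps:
(-9/(-12 - 5)*43)*p = (-9/(-12 - 5)*43)*(-29) = (-9/(-17)*43)*(-29) = (-9*(-1/17)*43)*(-29) = ((9/17)*43)*(-29) = (387/17)*(-29) = -11223/17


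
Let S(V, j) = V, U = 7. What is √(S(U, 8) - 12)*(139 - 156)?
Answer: -17*I*√5 ≈ -38.013*I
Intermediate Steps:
√(S(U, 8) - 12)*(139 - 156) = √(7 - 12)*(139 - 156) = √(-5)*(-17) = (I*√5)*(-17) = -17*I*√5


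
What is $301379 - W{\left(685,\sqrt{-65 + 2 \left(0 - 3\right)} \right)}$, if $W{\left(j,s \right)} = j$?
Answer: $300694$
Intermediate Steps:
$301379 - W{\left(685,\sqrt{-65 + 2 \left(0 - 3\right)} \right)} = 301379 - 685 = 300694$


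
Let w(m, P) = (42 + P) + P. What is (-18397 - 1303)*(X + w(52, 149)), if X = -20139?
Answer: 390040300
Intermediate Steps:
w(m, P) = 42 + 2*P
(-18397 - 1303)*(X + w(52, 149)) = (-18397 - 1303)*(-20139 + (42 + 2*149)) = -19700*(-20139 + (42 + 298)) = -19700*(-20139 + 340) = -19700*(-19799) = 390040300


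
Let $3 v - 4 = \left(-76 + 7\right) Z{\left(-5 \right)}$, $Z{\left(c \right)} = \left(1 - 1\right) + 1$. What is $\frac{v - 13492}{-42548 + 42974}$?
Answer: $- \frac{571}{18} \approx -31.722$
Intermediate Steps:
$Z{\left(c \right)} = 1$ ($Z{\left(c \right)} = 0 + 1 = 1$)
$v = - \frac{65}{3}$ ($v = \frac{4}{3} + \frac{\left(-76 + 7\right) 1}{3} = \frac{4}{3} + \frac{\left(-69\right) 1}{3} = \frac{4}{3} + \frac{1}{3} \left(-69\right) = \frac{4}{3} - 23 = - \frac{65}{3} \approx -21.667$)
$\frac{v - 13492}{-42548 + 42974} = \frac{- \frac{65}{3} - 13492}{-42548 + 42974} = - \frac{40541}{3 \cdot 426} = \left(- \frac{40541}{3}\right) \frac{1}{426} = - \frac{571}{18}$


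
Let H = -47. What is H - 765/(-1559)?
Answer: -72508/1559 ≈ -46.509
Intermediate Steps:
H - 765/(-1559) = -47 - 765/(-1559) = -47 - 1/1559*(-765) = -47 + 765/1559 = -72508/1559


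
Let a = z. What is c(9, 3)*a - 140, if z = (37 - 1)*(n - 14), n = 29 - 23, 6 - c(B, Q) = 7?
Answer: 148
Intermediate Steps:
c(B, Q) = -1 (c(B, Q) = 6 - 1*7 = 6 - 7 = -1)
n = 6
z = -288 (z = (37 - 1)*(6 - 14) = 36*(-8) = -288)
a = -288
c(9, 3)*a - 140 = -1*(-288) - 140 = 288 - 140 = 148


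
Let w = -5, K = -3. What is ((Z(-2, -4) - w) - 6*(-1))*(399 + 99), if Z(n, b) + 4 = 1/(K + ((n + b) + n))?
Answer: 37848/11 ≈ 3440.7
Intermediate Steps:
Z(n, b) = -4 + 1/(-3 + b + 2*n) (Z(n, b) = -4 + 1/(-3 + ((n + b) + n)) = -4 + 1/(-3 + ((b + n) + n)) = -4 + 1/(-3 + (b + 2*n)) = -4 + 1/(-3 + b + 2*n))
((Z(-2, -4) - w) - 6*(-1))*(399 + 99) = (((13 - 8*(-2) - 4*(-4))/(-3 - 4 + 2*(-2)) - 1*(-5)) - 6*(-1))*(399 + 99) = (((13 + 16 + 16)/(-3 - 4 - 4) + 5) + 6)*498 = ((45/(-11) + 5) + 6)*498 = ((-1/11*45 + 5) + 6)*498 = ((-45/11 + 5) + 6)*498 = (10/11 + 6)*498 = (76/11)*498 = 37848/11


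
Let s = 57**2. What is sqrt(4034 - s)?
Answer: sqrt(785) ≈ 28.018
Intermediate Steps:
s = 3249
sqrt(4034 - s) = sqrt(4034 - 1*3249) = sqrt(4034 - 3249) = sqrt(785)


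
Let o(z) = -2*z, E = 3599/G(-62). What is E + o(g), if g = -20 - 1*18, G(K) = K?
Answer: 1113/62 ≈ 17.952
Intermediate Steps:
E = -3599/62 (E = 3599/(-62) = 3599*(-1/62) = -3599/62 ≈ -58.048)
g = -38 (g = -20 - 18 = -38)
E + o(g) = -3599/62 - 2*(-38) = -3599/62 + 76 = 1113/62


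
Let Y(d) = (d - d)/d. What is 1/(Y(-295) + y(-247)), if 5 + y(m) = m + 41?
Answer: -1/211 ≈ -0.0047393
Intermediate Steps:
y(m) = 36 + m (y(m) = -5 + (m + 41) = -5 + (41 + m) = 36 + m)
Y(d) = 0 (Y(d) = 0/d = 0)
1/(Y(-295) + y(-247)) = 1/(0 + (36 - 247)) = 1/(0 - 211) = 1/(-211) = -1/211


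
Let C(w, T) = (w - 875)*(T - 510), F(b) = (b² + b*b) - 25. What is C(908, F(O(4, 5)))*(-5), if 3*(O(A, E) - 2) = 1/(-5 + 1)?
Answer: 2089505/24 ≈ 87063.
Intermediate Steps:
O(A, E) = 23/12 (O(A, E) = 2 + 1/(3*(-5 + 1)) = 2 + (⅓)/(-4) = 2 + (⅓)*(-¼) = 2 - 1/12 = 23/12)
F(b) = -25 + 2*b² (F(b) = (b² + b²) - 25 = 2*b² - 25 = -25 + 2*b²)
C(w, T) = (-875 + w)*(-510 + T)
C(908, F(O(4, 5)))*(-5) = (446250 - 875*(-25 + 2*(23/12)²) - 510*908 + (-25 + 2*(23/12)²)*908)*(-5) = (446250 - 875*(-25 + 2*(529/144)) - 463080 + (-25 + 2*(529/144))*908)*(-5) = (446250 - 875*(-25 + 529/72) - 463080 + (-25 + 529/72)*908)*(-5) = (446250 - 875*(-1271/72) - 463080 - 1271/72*908)*(-5) = (446250 + 1112125/72 - 463080 - 288517/18)*(-5) = -417901/24*(-5) = 2089505/24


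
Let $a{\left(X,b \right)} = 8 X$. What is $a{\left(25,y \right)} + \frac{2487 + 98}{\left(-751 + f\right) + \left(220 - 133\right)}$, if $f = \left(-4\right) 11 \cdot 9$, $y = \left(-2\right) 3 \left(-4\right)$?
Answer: $\frac{41883}{212} \approx 197.56$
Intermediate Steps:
$y = 24$ ($y = \left(-6\right) \left(-4\right) = 24$)
$f = -396$ ($f = \left(-44\right) 9 = -396$)
$a{\left(25,y \right)} + \frac{2487 + 98}{\left(-751 + f\right) + \left(220 - 133\right)} = 8 \cdot 25 + \frac{2487 + 98}{\left(-751 - 396\right) + \left(220 - 133\right)} = 200 + \frac{2585}{-1147 + 87} = 200 + \frac{2585}{-1060} = 200 + 2585 \left(- \frac{1}{1060}\right) = 200 - \frac{517}{212} = \frac{41883}{212}$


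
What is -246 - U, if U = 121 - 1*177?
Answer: -190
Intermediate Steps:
U = -56 (U = 121 - 177 = -56)
-246 - U = -246 - 1*(-56) = -246 + 56 = -190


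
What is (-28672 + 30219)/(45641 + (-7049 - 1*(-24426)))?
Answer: 1547/63018 ≈ 0.024549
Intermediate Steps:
(-28672 + 30219)/(45641 + (-7049 - 1*(-24426))) = 1547/(45641 + (-7049 + 24426)) = 1547/(45641 + 17377) = 1547/63018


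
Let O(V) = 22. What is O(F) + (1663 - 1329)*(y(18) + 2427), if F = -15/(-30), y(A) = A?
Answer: 816652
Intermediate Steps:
F = 1/2 (F = -15*(-1/30) = 1/2 ≈ 0.50000)
O(F) + (1663 - 1329)*(y(18) + 2427) = 22 + (1663 - 1329)*(18 + 2427) = 22 + 334*2445 = 22 + 816630 = 816652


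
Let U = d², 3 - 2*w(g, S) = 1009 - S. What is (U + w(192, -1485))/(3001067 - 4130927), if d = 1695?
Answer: -5743559/2259720 ≈ -2.5417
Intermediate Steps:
w(g, S) = -503 + S/2 (w(g, S) = 3/2 - (1009 - S)/2 = 3/2 + (-1009/2 + S/2) = -503 + S/2)
U = 2873025 (U = 1695² = 2873025)
(U + w(192, -1485))/(3001067 - 4130927) = (2873025 + (-503 + (½)*(-1485)))/(3001067 - 4130927) = (2873025 + (-503 - 1485/2))/(-1129860) = (2873025 - 2491/2)*(-1/1129860) = (5743559/2)*(-1/1129860) = -5743559/2259720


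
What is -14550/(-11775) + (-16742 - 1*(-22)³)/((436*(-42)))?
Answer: 2254643/1437492 ≈ 1.5685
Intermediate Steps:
-14550/(-11775) + (-16742 - 1*(-22)³)/((436*(-42))) = -14550*(-1/11775) + (-16742 - 1*(-10648))/(-18312) = 194/157 + (-16742 + 10648)*(-1/18312) = 194/157 - 6094*(-1/18312) = 194/157 + 3047/9156 = 2254643/1437492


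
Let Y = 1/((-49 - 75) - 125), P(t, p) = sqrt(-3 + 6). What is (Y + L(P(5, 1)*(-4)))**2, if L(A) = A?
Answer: 2976049/62001 + 8*sqrt(3)/249 ≈ 48.056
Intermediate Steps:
P(t, p) = sqrt(3)
Y = -1/249 (Y = 1/(-124 - 125) = 1/(-249) = -1/249 ≈ -0.0040161)
(Y + L(P(5, 1)*(-4)))**2 = (-1/249 + sqrt(3)*(-4))**2 = (-1/249 - 4*sqrt(3))**2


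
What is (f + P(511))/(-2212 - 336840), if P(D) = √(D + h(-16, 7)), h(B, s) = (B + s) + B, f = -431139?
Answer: 431139/339052 - 9*√6/339052 ≈ 1.2715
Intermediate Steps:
h(B, s) = s + 2*B
P(D) = √(-25 + D) (P(D) = √(D + (7 + 2*(-16))) = √(D + (7 - 32)) = √(D - 25) = √(-25 + D))
(f + P(511))/(-2212 - 336840) = (-431139 + √(-25 + 511))/(-2212 - 336840) = (-431139 + √486)/(-339052) = (-431139 + 9*√6)*(-1/339052) = 431139/339052 - 9*√6/339052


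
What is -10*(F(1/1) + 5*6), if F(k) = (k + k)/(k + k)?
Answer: -310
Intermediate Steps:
F(k) = 1 (F(k) = (2*k)/((2*k)) = (2*k)*(1/(2*k)) = 1)
-10*(F(1/1) + 5*6) = -10*(1 + 5*6) = -10*(1 + 30) = -10*31 = -310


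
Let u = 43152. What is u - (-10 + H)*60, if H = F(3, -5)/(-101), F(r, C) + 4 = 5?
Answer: 4419012/101 ≈ 43753.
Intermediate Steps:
F(r, C) = 1 (F(r, C) = -4 + 5 = 1)
H = -1/101 (H = 1/(-101) = 1*(-1/101) = -1/101 ≈ -0.0099010)
u - (-10 + H)*60 = 43152 - (-10 - 1/101)*60 = 43152 - (-1011)*60/101 = 43152 - 1*(-60660/101) = 43152 + 60660/101 = 4419012/101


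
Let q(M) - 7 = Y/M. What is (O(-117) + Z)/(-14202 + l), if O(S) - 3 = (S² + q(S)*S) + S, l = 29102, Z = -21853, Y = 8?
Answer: -61/100 ≈ -0.61000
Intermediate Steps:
q(M) = 7 + 8/M
O(S) = 3 + S + S² + S*(7 + 8/S) (O(S) = 3 + ((S² + (7 + 8/S)*S) + S) = 3 + ((S² + S*(7 + 8/S)) + S) = 3 + (S + S² + S*(7 + 8/S)) = 3 + S + S² + S*(7 + 8/S))
(O(-117) + Z)/(-14202 + l) = ((11 + (-117)² + 8*(-117)) - 21853)/(-14202 + 29102) = ((11 + 13689 - 936) - 21853)/14900 = (12764 - 21853)*(1/14900) = -9089*1/14900 = -61/100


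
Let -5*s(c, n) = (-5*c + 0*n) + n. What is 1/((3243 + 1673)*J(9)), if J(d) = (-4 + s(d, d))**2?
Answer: 25/1258496 ≈ 1.9865e-5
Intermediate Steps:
s(c, n) = c - n/5 (s(c, n) = -((-5*c + 0*n) + n)/5 = -((-5*c + 0) + n)/5 = -(-5*c + n)/5 = -(n - 5*c)/5 = c - n/5)
J(d) = (-4 + 4*d/5)**2 (J(d) = (-4 + (d - d/5))**2 = (-4 + 4*d/5)**2)
1/((3243 + 1673)*J(9)) = 1/((3243 + 1673)*((16*(-5 + 9)**2/25))) = 1/(4916*(((16/25)*4**2))) = 1/(4916*(((16/25)*16))) = 1/(4916*(256/25)) = (1/4916)*(25/256) = 25/1258496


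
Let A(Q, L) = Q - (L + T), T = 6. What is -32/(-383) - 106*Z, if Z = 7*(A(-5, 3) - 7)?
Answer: 5967938/383 ≈ 15582.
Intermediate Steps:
A(Q, L) = -6 + Q - L (A(Q, L) = Q - (L + 6) = Q - (6 + L) = Q + (-6 - L) = -6 + Q - L)
Z = -147 (Z = 7*((-6 - 5 - 1*3) - 7) = 7*((-6 - 5 - 3) - 7) = 7*(-14 - 7) = 7*(-21) = -147)
-32/(-383) - 106*Z = -32/(-383) - 106*(-147) = -32*(-1/383) + 15582 = 32/383 + 15582 = 5967938/383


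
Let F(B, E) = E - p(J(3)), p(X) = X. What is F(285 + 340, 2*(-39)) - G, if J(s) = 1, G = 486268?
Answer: -486347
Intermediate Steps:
F(B, E) = -1 + E (F(B, E) = E - 1*1 = E - 1 = -1 + E)
F(285 + 340, 2*(-39)) - G = (-1 + 2*(-39)) - 1*486268 = (-1 - 78) - 486268 = -79 - 486268 = -486347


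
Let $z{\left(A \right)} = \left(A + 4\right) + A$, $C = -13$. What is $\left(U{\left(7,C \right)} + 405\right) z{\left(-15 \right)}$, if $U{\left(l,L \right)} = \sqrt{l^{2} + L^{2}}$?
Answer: $-10530 - 26 \sqrt{218} \approx -10914.0$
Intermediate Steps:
$U{\left(l,L \right)} = \sqrt{L^{2} + l^{2}}$
$z{\left(A \right)} = 4 + 2 A$ ($z{\left(A \right)} = \left(4 + A\right) + A = 4 + 2 A$)
$\left(U{\left(7,C \right)} + 405\right) z{\left(-15 \right)} = \left(\sqrt{\left(-13\right)^{2} + 7^{2}} + 405\right) \left(4 + 2 \left(-15\right)\right) = \left(\sqrt{169 + 49} + 405\right) \left(4 - 30\right) = \left(\sqrt{218} + 405\right) \left(-26\right) = \left(405 + \sqrt{218}\right) \left(-26\right) = -10530 - 26 \sqrt{218}$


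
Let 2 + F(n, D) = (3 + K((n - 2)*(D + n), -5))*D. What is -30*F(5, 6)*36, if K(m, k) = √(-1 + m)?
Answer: -17280 - 25920*√2 ≈ -53936.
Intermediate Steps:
F(n, D) = -2 + D*(3 + √(-1 + (-2 + n)*(D + n))) (F(n, D) = -2 + (3 + √(-1 + (n - 2)*(D + n)))*D = -2 + (3 + √(-1 + (-2 + n)*(D + n)))*D = -2 + D*(3 + √(-1 + (-2 + n)*(D + n))))
-30*F(5, 6)*36 = -30*(-2 + 3*6 + 6*√(-1 + 5² - 2*6 - 2*5 + 6*5))*36 = -30*(-2 + 18 + 6*√(-1 + 25 - 12 - 10 + 30))*36 = -30*(-2 + 18 + 6*√32)*36 = -30*(-2 + 18 + 6*(4*√2))*36 = -30*(-2 + 18 + 24*√2)*36 = -30*(16 + 24*√2)*36 = (-480 - 720*√2)*36 = -17280 - 25920*√2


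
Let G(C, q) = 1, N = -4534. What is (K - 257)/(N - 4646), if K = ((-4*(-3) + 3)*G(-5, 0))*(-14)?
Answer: 467/9180 ≈ 0.050871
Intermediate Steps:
K = -210 (K = ((-4*(-3) + 3)*1)*(-14) = ((12 + 3)*1)*(-14) = (15*1)*(-14) = 15*(-14) = -210)
(K - 257)/(N - 4646) = (-210 - 257)/(-4534 - 4646) = -467/(-9180) = -467*(-1/9180) = 467/9180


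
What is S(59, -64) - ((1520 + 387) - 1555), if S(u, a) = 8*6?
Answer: -304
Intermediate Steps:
S(u, a) = 48
S(59, -64) - ((1520 + 387) - 1555) = 48 - ((1520 + 387) - 1555) = 48 - (1907 - 1555) = 48 - 1*352 = 48 - 352 = -304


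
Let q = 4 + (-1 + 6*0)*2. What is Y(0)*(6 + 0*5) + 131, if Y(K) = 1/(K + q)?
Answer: 134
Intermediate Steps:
q = 2 (q = 4 + (-1 + 0)*2 = 4 - 1*2 = 4 - 2 = 2)
Y(K) = 1/(2 + K) (Y(K) = 1/(K + 2) = 1/(2 + K))
Y(0)*(6 + 0*5) + 131 = (6 + 0*5)/(2 + 0) + 131 = (6 + 0)/2 + 131 = (½)*6 + 131 = 3 + 131 = 134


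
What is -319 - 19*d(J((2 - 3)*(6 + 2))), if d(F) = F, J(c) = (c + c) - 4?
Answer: 61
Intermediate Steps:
J(c) = -4 + 2*c (J(c) = 2*c - 4 = -4 + 2*c)
-319 - 19*d(J((2 - 3)*(6 + 2))) = -319 - 19*(-4 + 2*((2 - 3)*(6 + 2))) = -319 - 19*(-4 + 2*(-1*8)) = -319 - 19*(-4 + 2*(-8)) = -319 - 19*(-4 - 16) = -319 - 19*(-20) = -319 + 380 = 61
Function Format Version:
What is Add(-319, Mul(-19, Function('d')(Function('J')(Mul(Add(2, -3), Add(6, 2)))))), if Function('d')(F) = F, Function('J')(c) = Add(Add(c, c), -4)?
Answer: 61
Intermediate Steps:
Function('J')(c) = Add(-4, Mul(2, c)) (Function('J')(c) = Add(Mul(2, c), -4) = Add(-4, Mul(2, c)))
Add(-319, Mul(-19, Function('d')(Function('J')(Mul(Add(2, -3), Add(6, 2)))))) = Add(-319, Mul(-19, Add(-4, Mul(2, Mul(Add(2, -3), Add(6, 2)))))) = Add(-319, Mul(-19, Add(-4, Mul(2, Mul(-1, 8))))) = Add(-319, Mul(-19, Add(-4, Mul(2, -8)))) = Add(-319, Mul(-19, Add(-4, -16))) = Add(-319, Mul(-19, -20)) = Add(-319, 380) = 61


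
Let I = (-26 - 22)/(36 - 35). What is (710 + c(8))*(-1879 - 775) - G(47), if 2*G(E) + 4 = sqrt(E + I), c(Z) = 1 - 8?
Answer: -1865760 - I/2 ≈ -1.8658e+6 - 0.5*I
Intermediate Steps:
c(Z) = -7
I = -48 (I = -48/1 = -48*1 = -48)
G(E) = -2 + sqrt(-48 + E)/2 (G(E) = -2 + sqrt(E - 48)/2 = -2 + sqrt(-48 + E)/2)
(710 + c(8))*(-1879 - 775) - G(47) = (710 - 7)*(-1879 - 775) - (-2 + sqrt(-48 + 47)/2) = 703*(-2654) - (-2 + sqrt(-1)/2) = -1865762 - (-2 + I/2) = -1865762 + (2 - I/2) = -1865760 - I/2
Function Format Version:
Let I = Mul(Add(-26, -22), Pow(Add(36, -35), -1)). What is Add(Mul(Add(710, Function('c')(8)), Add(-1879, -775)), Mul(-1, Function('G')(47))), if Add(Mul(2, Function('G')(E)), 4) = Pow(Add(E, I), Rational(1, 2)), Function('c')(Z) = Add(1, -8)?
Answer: Add(-1865760, Mul(Rational(-1, 2), I)) ≈ Add(-1.8658e+6, Mul(-0.50000, I))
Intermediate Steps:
Function('c')(Z) = -7
I = -48 (I = Mul(-48, Pow(1, -1)) = Mul(-48, 1) = -48)
Function('G')(E) = Add(-2, Mul(Rational(1, 2), Pow(Add(-48, E), Rational(1, 2)))) (Function('G')(E) = Add(-2, Mul(Rational(1, 2), Pow(Add(E, -48), Rational(1, 2)))) = Add(-2, Mul(Rational(1, 2), Pow(Add(-48, E), Rational(1, 2)))))
Add(Mul(Add(710, Function('c')(8)), Add(-1879, -775)), Mul(-1, Function('G')(47))) = Add(Mul(Add(710, -7), Add(-1879, -775)), Mul(-1, Add(-2, Mul(Rational(1, 2), Pow(Add(-48, 47), Rational(1, 2)))))) = Add(Mul(703, -2654), Mul(-1, Add(-2, Mul(Rational(1, 2), Pow(-1, Rational(1, 2)))))) = Add(-1865762, Mul(-1, Add(-2, Mul(Rational(1, 2), I)))) = Add(-1865762, Add(2, Mul(Rational(-1, 2), I))) = Add(-1865760, Mul(Rational(-1, 2), I))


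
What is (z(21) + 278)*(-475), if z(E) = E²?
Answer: -341525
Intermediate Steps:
(z(21) + 278)*(-475) = (21² + 278)*(-475) = (441 + 278)*(-475) = 719*(-475) = -341525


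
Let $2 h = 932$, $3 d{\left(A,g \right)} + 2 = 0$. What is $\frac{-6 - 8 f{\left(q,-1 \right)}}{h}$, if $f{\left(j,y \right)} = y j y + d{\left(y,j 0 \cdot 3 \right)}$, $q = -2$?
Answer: $\frac{23}{699} \approx 0.032904$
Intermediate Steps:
$d{\left(A,g \right)} = - \frac{2}{3}$ ($d{\left(A,g \right)} = - \frac{2}{3} + \frac{1}{3} \cdot 0 = - \frac{2}{3} + 0 = - \frac{2}{3}$)
$f{\left(j,y \right)} = - \frac{2}{3} + j y^{2}$ ($f{\left(j,y \right)} = y j y - \frac{2}{3} = j y y - \frac{2}{3} = j y^{2} - \frac{2}{3} = - \frac{2}{3} + j y^{2}$)
$h = 466$ ($h = \frac{1}{2} \cdot 932 = 466$)
$\frac{-6 - 8 f{\left(q,-1 \right)}}{h} = \frac{-6 - 8 \left(- \frac{2}{3} - 2 \left(-1\right)^{2}\right)}{466} = \left(-6 - 8 \left(- \frac{2}{3} - 2\right)\right) \frac{1}{466} = \left(-6 - - \frac{64}{3}\right) \frac{1}{466} = \left(-6 + \frac{64}{3}\right) \frac{1}{466} = \frac{46}{3} \cdot \frac{1}{466} = \frac{23}{699}$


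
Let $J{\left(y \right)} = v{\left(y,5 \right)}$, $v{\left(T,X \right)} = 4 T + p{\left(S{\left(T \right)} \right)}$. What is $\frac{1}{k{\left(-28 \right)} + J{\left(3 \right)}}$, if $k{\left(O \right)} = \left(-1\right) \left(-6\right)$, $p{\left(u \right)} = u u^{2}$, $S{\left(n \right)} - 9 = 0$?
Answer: $\frac{1}{747} \approx 0.0013387$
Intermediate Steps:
$S{\left(n \right)} = 9$ ($S{\left(n \right)} = 9 + 0 = 9$)
$p{\left(u \right)} = u^{3}$
$k{\left(O \right)} = 6$
$v{\left(T,X \right)} = 729 + 4 T$ ($v{\left(T,X \right)} = 4 T + 9^{3} = 4 T + 729 = 729 + 4 T$)
$J{\left(y \right)} = 729 + 4 y$
$\frac{1}{k{\left(-28 \right)} + J{\left(3 \right)}} = \frac{1}{6 + \left(729 + 4 \cdot 3\right)} = \frac{1}{6 + \left(729 + 12\right)} = \frac{1}{6 + 741} = \frac{1}{747}$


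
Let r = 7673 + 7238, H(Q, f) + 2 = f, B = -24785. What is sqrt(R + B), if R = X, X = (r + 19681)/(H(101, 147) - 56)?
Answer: I*sqrt(193243297)/89 ≈ 156.19*I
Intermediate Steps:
H(Q, f) = -2 + f
r = 14911
X = 34592/89 (X = (14911 + 19681)/((-2 + 147) - 56) = 34592/(145 - 56) = 34592/89 ≈ 388.67)
R = 34592/89 ≈ 388.67
sqrt(R + B) = sqrt(34592/89 - 24785) = sqrt(-2171273/89) = I*sqrt(193243297)/89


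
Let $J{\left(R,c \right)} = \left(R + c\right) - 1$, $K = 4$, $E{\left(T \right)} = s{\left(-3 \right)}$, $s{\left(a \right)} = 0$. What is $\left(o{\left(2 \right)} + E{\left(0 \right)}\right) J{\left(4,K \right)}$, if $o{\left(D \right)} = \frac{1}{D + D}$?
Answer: $\frac{7}{4} \approx 1.75$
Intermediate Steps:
$E{\left(T \right)} = 0$
$J{\left(R,c \right)} = -1 + R + c$
$o{\left(D \right)} = \frac{1}{2 D}$
$\left(o{\left(2 \right)} + E{\left(0 \right)}\right) J{\left(4,K \right)} = \left(\frac{1}{2 \cdot 2} + 0\right) \left(-1 + 4 + 4\right) = \left(\frac{1}{2} \cdot \frac{1}{2} + 0\right) 7 = \left(\frac{1}{4} + 0\right) 7 = \frac{1}{4} \cdot 7 = \frac{7}{4}$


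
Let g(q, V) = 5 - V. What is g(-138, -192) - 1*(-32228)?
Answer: 32425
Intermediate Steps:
g(-138, -192) - 1*(-32228) = (5 - 1*(-192)) - 1*(-32228) = (5 + 192) + 32228 = 197 + 32228 = 32425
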